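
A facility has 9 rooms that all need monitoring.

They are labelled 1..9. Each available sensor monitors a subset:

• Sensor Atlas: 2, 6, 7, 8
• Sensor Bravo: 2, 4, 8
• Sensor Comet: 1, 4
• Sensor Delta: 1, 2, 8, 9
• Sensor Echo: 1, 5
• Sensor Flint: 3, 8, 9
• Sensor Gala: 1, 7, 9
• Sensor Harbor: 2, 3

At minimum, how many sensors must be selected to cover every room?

4

Atlas and Comet and Echo and Flint together: Atlas ∪ Comet ∪ Echo ∪ Flint = {1, 2, 3, 4, 5, 6, 7, 8, 9} — every room is covered.
Only Atlas contains 6, so Atlas is forced; the remaining 5 rooms need at least 3 more sensors (each remaining sensor adds at most 2) — so at least 4 sensors are needed, and 4 is optimal.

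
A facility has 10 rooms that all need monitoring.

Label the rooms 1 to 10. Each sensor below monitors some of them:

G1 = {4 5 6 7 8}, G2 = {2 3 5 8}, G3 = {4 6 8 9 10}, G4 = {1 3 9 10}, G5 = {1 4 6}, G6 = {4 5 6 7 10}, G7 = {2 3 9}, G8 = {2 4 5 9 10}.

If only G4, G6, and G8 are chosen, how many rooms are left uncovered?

1

Union of G4, G6, G8 = {1, 2, 3, 4, 5, 6, 7, 9, 10}.
Not covered: 8 — 1 room.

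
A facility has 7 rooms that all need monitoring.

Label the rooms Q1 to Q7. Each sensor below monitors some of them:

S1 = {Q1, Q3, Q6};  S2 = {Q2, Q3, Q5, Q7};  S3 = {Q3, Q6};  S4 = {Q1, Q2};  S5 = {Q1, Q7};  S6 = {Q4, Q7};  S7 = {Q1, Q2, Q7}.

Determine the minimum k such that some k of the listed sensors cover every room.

3

S1 and S2 and S6 together: S1 ∪ S2 ∪ S6 = {Q1, Q2, Q3, Q4, Q5, Q6, Q7} — every room is covered.
Only S6 contains Q4, so S6 is forced; the remaining 5 rooms need at least 2 more sensors (each remaining sensor adds at most 3) — so at least 3 sensors are needed, and 3 is optimal.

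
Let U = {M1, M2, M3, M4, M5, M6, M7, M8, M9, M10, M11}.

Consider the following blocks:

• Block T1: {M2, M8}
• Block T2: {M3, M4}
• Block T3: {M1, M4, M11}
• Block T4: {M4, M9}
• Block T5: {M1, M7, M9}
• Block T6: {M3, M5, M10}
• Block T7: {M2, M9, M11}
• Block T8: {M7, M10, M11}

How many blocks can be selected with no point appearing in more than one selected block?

3

T1, T5, T6 are pairwise disjoint (T1={M2,M8}; T5={M1,M7,M9}; T6={M3,M5,M10}).
Every remaining block overlaps one of these, and no 4 of the listed blocks are pairwise disjoint, so 3 is the maximum.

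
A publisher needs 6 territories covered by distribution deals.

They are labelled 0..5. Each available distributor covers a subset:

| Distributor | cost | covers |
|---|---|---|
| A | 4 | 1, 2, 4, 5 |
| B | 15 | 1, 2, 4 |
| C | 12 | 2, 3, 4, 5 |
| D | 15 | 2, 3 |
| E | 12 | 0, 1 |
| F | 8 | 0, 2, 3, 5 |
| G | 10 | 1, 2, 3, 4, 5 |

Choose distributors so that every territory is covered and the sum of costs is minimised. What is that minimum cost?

A, F together cover every territory (A ∪ F = {0, 1, 2, 3, 4, 5}); total cost 4 + 8 = 12.
No covering selection has total cost below 12.

12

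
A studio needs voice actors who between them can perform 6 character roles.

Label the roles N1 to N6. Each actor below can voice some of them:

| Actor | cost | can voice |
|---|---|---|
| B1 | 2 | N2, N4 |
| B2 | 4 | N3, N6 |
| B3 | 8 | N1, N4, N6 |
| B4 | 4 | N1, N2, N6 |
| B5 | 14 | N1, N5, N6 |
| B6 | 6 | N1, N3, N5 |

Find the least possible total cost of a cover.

B1, B4, B6 together cover every role (B1 ∪ B4 ∪ B6 = {N1, N2, N3, N4, N5, N6}); total cost 2 + 4 + 6 = 12.
No covering selection has total cost below 12.

12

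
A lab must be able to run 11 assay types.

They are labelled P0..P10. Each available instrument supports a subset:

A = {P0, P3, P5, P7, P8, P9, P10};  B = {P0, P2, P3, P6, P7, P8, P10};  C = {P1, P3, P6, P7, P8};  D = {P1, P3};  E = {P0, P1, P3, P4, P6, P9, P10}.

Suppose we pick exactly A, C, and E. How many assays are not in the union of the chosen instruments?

Union of A, C, E = {P0, P1, P3, P4, P5, P6, P7, P8, P9, P10}.
Not covered: P2 — 1 assay.

1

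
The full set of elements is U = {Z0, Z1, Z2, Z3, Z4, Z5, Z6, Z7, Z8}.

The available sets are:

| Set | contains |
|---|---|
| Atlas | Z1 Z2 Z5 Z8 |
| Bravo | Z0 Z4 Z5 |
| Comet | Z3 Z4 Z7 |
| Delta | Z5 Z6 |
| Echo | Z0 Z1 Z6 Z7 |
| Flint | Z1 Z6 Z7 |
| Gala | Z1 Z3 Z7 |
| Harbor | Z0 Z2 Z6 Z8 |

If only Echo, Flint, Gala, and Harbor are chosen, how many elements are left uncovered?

2

Union of Echo, Flint, Gala, Harbor = {Z0, Z1, Z2, Z3, Z6, Z7, Z8}.
Not covered: Z4, Z5 — 2 elements.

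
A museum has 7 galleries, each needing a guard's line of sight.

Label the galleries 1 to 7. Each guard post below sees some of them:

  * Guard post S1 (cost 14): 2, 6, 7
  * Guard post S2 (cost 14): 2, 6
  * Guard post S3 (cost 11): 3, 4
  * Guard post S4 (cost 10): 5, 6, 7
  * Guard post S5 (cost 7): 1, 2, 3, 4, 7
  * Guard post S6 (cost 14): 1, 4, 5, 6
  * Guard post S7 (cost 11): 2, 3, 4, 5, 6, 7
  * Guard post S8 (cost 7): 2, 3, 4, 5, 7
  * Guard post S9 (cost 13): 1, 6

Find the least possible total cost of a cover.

S4, S5 together cover every gallery (S4 ∪ S5 = {1, 2, 3, 4, 5, 6, 7}); total cost 10 + 7 = 17.
No covering selection has total cost below 17.

17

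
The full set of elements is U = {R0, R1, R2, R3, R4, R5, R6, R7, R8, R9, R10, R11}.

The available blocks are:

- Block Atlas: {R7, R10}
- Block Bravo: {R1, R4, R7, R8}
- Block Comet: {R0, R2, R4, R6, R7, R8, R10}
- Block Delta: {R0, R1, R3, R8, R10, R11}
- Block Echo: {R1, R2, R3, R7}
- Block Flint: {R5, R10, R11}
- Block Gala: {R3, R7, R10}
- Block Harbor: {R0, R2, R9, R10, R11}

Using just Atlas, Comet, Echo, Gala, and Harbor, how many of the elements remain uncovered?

Union of Atlas, Comet, Echo, Gala, Harbor = {R0, R1, R2, R3, R4, R6, R7, R8, R9, R10, R11}.
Not covered: R5 — 1 element.

1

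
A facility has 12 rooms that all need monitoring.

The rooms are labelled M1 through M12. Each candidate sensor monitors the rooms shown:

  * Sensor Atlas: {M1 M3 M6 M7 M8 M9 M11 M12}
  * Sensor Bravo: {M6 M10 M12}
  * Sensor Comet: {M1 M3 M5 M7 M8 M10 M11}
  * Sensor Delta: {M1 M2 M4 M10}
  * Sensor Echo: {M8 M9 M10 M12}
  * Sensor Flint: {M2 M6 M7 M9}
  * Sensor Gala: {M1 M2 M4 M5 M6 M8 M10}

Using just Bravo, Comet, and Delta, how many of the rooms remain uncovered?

Union of Bravo, Comet, Delta = {M1, M2, M3, M4, M5, M6, M7, M8, M10, M11, M12}.
Not covered: M9 — 1 room.

1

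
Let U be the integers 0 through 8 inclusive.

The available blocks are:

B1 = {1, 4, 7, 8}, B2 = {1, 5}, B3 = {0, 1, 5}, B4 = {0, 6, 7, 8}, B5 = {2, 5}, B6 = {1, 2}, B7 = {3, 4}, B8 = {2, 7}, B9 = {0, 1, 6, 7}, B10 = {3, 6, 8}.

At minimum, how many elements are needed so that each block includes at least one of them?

H = {1, 2, 3, 6} meets every block (each contains at least one member of H), and |H| = 4.
No choice of 3 elements meets every block, so 4 is the minimum.

4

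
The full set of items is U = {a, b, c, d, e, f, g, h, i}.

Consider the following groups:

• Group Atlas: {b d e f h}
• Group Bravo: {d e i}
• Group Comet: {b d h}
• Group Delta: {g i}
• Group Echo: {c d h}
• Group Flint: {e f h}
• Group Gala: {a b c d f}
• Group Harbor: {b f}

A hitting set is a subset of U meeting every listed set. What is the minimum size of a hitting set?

3

T = {d, f, g} meets every group (each contains at least one member of T), and |T| = 3.
The groups Delta, Echo, Harbor are pairwise disjoint, so any hitting set needs a separate item for each — at least 3. Hence 3 is optimal.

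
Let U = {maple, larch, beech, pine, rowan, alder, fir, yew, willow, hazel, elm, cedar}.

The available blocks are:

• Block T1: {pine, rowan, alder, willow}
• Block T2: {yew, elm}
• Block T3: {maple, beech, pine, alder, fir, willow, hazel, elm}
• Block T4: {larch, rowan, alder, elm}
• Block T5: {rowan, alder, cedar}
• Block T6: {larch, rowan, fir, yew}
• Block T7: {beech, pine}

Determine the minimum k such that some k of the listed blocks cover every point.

T3 and T5 and T6 together: T3 ∪ T5 ∪ T6 = {maple, larch, beech, pine, rowan, alder, fir, yew, willow, hazel, elm, cedar} — every point is covered.
Only T3 contains maple, so T3 is forced; the remaining 4 points need at least 2 more blocks (each remaining block adds at most 3) — so at least 3 blocks are needed, and 3 is optimal.

3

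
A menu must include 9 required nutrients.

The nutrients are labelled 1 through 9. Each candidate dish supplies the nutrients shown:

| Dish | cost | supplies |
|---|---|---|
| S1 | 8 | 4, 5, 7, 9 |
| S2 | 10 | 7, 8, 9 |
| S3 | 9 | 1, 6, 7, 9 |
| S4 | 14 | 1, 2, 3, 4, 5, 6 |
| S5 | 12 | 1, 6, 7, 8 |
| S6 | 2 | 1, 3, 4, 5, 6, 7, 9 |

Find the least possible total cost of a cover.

24

S2, S4 together cover every nutrient (S2 ∪ S4 = {1, 2, 3, 4, 5, 6, 7, 8, 9}); total cost 10 + 14 = 24.
The greedy pick S6, S2, S4 costs 26; no covering selection beats 24.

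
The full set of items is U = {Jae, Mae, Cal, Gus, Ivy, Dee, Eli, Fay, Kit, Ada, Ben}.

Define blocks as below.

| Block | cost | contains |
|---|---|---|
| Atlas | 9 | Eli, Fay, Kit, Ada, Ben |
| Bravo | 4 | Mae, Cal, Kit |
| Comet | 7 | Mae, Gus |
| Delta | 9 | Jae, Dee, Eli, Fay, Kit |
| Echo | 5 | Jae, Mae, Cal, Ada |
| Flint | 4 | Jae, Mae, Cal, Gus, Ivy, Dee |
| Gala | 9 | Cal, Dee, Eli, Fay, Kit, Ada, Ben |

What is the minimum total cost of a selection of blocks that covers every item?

13

Flint, Gala together cover every item (Flint ∪ Gala = {Jae, Mae, Cal, Gus, Ivy, Dee, Eli, Fay, Kit, Ada, Ben}); total cost 4 + 9 = 13.
No covering selection has total cost below 13.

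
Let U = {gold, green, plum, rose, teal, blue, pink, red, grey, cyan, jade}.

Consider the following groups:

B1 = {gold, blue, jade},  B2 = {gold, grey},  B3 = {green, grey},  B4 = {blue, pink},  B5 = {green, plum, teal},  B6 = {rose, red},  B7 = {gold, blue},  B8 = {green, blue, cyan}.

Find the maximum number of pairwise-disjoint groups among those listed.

B2, B4, B5, B6 are pairwise disjoint (B2={gold,grey}; B4={blue,pink}; B5={green,plum,teal}; B6={rose,red}).
Every remaining group overlaps one of these, and no 5 of the listed groups are pairwise disjoint, so 4 is the maximum.

4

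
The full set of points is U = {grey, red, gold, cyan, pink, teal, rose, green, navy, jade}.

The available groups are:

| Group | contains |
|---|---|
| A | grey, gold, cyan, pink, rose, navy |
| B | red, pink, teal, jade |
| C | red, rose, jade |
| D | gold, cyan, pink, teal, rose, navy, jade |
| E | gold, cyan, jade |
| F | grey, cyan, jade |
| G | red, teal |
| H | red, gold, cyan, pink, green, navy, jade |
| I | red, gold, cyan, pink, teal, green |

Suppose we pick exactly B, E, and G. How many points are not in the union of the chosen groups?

Union of B, E, G = {red, gold, cyan, pink, teal, jade}.
Not covered: grey, rose, green, navy — 4 points.

4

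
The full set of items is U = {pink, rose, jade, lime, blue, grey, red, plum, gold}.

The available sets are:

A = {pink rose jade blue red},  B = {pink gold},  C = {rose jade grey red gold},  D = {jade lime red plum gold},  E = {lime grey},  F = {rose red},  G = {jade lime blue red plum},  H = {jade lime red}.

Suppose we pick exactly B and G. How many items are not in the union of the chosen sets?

Union of B, G = {pink, jade, lime, blue, red, plum, gold}.
Not covered: rose, grey — 2 items.

2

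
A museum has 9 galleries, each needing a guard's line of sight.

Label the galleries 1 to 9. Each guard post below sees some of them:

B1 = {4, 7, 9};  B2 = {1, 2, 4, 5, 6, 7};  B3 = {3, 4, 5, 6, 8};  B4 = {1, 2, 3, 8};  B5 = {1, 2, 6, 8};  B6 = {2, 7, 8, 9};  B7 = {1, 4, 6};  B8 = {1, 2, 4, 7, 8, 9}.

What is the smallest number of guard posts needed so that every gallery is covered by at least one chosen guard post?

2

B3 and B8 together: B3 ∪ B8 = {1, 2, 3, 4, 5, 6, 7, 8, 9} — every gallery is covered.
No single guard post has all 9 galleries (the largest, B2, has 6), so 2 is optimal.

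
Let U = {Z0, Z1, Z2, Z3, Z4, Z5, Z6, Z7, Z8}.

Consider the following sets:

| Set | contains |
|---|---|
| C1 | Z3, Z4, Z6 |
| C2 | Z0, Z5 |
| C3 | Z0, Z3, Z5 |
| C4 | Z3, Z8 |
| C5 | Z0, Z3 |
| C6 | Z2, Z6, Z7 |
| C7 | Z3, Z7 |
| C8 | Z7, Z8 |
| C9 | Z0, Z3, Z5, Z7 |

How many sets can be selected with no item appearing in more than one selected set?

C2, C4, C6 are pairwise disjoint (C2={Z0,Z5}; C4={Z3,Z8}; C6={Z2,Z6,Z7}).
Every remaining set overlaps one of these, and no 4 of the listed sets are pairwise disjoint, so 3 is the maximum.

3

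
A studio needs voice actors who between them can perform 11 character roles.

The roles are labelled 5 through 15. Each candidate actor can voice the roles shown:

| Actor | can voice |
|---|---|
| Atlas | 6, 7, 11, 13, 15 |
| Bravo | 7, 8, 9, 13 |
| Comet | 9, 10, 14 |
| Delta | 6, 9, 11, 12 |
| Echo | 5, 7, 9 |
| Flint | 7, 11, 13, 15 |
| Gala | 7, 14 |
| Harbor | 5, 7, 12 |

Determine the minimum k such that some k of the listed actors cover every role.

Take {Atlas, Bravo, Comet, Harbor}. Their union is {5, 6, 7, 8, 9, 10, 11, 12, 13, 14, 15}, which is all 11 roles.
Only Bravo contains 8, so Bravo is forced; the remaining 7 roles need at least 3 more actors (each remaining actor adds at most 3) — so at least 4 actors are needed, and 4 is optimal.

4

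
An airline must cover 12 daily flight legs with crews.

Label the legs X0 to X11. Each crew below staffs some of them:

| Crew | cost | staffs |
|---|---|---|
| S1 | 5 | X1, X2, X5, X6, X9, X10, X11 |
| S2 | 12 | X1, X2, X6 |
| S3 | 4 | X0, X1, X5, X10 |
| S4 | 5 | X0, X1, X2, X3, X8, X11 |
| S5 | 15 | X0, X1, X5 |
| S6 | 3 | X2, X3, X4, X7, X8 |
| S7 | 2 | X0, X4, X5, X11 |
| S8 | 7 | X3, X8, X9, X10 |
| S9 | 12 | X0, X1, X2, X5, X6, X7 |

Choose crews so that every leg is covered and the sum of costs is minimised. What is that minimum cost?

10

S1, S6, S7 together cover every leg (S1 ∪ S6 ∪ S7 = {X0, X1, X2, X3, X4, X5, X6, X7, X8, X9, X10, X11}); total cost 5 + 3 + 2 = 10.
No covering selection has total cost below 10.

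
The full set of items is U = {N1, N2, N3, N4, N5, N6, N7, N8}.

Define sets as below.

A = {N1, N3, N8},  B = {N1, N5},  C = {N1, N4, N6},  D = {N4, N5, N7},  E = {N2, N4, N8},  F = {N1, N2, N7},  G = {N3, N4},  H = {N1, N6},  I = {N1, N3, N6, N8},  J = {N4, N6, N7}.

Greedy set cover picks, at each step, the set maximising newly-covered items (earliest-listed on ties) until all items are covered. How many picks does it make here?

3

Greedy: pick I (covers 4 new) → pick D (covers 3 new) → pick E (covers 1 new). Total picks: 3.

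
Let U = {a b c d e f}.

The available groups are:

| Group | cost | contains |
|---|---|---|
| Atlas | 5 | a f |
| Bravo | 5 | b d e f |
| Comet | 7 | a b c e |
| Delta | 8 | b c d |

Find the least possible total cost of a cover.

Bravo, Comet together cover every element (Bravo ∪ Comet = {a, b, c, d, e, f}); total cost 5 + 7 = 12.
No covering selection has total cost below 12.

12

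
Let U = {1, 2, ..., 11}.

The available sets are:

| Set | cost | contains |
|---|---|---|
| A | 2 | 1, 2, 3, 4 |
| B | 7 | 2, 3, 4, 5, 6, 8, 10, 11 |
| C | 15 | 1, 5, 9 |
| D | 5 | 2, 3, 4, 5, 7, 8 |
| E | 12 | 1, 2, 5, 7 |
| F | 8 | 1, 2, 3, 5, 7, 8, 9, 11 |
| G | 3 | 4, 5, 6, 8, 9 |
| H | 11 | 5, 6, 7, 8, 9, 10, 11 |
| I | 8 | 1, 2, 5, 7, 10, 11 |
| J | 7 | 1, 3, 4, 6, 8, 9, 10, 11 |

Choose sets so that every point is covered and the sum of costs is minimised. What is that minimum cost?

D, J together cover every point (D ∪ J = {1, 2, 3, 4, 5, 6, 7, 8, 9, 10, 11}); total cost 5 + 7 = 12.
The greedy pick A, G, I costs 13; no covering selection beats 12.

12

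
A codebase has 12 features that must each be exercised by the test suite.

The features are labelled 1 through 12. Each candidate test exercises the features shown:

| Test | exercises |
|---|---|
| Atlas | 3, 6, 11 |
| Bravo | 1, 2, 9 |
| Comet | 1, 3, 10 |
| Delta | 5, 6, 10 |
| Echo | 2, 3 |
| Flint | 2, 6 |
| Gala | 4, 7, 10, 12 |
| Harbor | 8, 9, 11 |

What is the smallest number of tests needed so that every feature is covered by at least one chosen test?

Atlas and Bravo and Delta and Gala and Harbor together: Atlas ∪ Bravo ∪ Delta ∪ Gala ∪ Harbor = {1, 2, 3, 4, 5, 6, 7, 8, 9, 10, 11, 12} — every feature is covered.
No 4 of the 8 tests cover everything (all 70 combinations miss at least one feature), so 5 is optimal.

5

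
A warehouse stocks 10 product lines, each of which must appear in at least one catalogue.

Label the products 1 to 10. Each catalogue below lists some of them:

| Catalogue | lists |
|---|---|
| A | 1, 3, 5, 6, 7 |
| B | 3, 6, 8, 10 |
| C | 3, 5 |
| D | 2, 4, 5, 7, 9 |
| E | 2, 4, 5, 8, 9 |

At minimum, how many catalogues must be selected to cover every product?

A and B and D together: A ∪ B ∪ D = {1, 2, 3, 4, 5, 6, 7, 8, 9, 10} — every product is covered.
Only A contains 1, so A is forced; the remaining 5 products need at least 2 more catalogues (each remaining catalogue adds at most 4) — so at least 3 catalogues are needed, and 3 is optimal.

3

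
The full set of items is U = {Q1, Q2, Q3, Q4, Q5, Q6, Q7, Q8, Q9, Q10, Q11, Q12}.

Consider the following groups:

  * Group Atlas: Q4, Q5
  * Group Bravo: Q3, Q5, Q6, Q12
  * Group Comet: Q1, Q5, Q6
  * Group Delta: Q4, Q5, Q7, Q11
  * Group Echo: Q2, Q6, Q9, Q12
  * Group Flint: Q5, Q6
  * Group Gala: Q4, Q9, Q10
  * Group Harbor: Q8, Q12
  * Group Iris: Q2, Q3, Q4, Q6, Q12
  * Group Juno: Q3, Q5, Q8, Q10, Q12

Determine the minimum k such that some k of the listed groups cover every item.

Comet, Delta, Echo, and Juno cover everything between them: the union {Q1, Q2, Q3, Q4, Q5, Q6, Q7, Q8, Q9, Q10, Q11, Q12} is all of U.
Only Comet contains Q1, so Comet is forced; the remaining 9 items need at least 3 more groups (each remaining group adds at most 4) — so at least 4 groups are needed, and 4 is optimal.

4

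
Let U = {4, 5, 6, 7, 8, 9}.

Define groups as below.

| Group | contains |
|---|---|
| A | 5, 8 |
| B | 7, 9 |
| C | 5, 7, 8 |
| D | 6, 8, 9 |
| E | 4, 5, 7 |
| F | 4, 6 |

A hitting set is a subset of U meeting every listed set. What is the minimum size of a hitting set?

3

Take H = {5, 6, 7}. Each listed group contains at least one of these, so H is a hitting set of size 3.
The groups A, B, F are pairwise disjoint, so any hitting set needs a separate point for each — at least 3. Hence 3 is optimal.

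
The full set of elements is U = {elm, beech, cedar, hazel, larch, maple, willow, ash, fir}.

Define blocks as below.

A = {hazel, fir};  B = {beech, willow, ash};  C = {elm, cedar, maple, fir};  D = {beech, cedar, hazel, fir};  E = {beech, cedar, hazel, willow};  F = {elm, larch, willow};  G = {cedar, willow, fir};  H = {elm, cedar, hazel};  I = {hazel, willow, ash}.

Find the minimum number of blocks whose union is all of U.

4

B and C and D and F together: B ∪ C ∪ D ∪ F = {elm, beech, cedar, hazel, larch, maple, willow, ash, fir} — every element is covered.
No 3 of the 9 blocks cover everything (all 84 combinations miss at least one element), so 4 is optimal.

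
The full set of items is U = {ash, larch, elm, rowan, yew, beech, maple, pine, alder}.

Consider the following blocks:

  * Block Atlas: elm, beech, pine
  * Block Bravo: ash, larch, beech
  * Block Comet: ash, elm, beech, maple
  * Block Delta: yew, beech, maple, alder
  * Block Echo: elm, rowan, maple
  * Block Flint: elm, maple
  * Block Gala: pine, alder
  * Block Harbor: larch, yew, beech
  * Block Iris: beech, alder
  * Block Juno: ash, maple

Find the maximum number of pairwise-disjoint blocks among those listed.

Bravo, Echo, Gala are pairwise disjoint (Bravo={ash,larch,beech}; Echo={elm,rowan,maple}; Gala={pine,alder}).
Every remaining block overlaps one of these, and no 4 of the listed blocks are pairwise disjoint, so 3 is the maximum.

3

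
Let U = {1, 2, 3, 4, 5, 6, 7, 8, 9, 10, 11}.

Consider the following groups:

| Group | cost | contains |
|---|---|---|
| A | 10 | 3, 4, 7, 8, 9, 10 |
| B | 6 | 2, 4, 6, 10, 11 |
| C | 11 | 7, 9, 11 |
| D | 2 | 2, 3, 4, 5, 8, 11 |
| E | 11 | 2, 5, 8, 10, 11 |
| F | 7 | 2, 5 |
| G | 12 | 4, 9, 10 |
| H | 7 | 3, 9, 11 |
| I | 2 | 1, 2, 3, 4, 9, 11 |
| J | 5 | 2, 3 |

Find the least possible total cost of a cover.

A, B, D, I together cover every element (A ∪ B ∪ D ∪ I = {1, 2, 3, 4, 5, 6, 7, 8, 9, 10, 11}); total cost 10 + 6 + 2 + 2 = 20.
No covering selection has total cost below 20.

20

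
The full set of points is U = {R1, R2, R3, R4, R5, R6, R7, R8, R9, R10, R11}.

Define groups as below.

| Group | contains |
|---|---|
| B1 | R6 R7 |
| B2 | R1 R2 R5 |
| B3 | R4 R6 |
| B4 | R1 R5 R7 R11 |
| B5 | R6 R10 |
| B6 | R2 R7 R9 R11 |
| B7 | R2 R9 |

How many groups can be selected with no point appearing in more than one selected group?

3

B4, B5, B7 are pairwise disjoint (B4={R1,R5,R7,R11}; B5={R6,R10}; B7={R2,R9}).
Every remaining group overlaps one of these, and no 4 of the listed groups are pairwise disjoint, so 3 is the maximum.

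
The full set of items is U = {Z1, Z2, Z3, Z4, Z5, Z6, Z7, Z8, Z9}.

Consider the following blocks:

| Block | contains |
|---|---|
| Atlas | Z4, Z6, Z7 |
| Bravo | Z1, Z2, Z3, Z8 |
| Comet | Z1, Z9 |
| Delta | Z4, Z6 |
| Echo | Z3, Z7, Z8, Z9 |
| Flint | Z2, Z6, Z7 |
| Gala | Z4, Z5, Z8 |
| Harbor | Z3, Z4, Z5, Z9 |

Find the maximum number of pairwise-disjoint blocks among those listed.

Comet, Flint, Gala are pairwise disjoint (Comet={Z1,Z9}; Flint={Z2,Z6,Z7}; Gala={Z4,Z5,Z8}).
Every remaining block overlaps one of these, and no 4 of the listed blocks are pairwise disjoint, so 3 is the maximum.

3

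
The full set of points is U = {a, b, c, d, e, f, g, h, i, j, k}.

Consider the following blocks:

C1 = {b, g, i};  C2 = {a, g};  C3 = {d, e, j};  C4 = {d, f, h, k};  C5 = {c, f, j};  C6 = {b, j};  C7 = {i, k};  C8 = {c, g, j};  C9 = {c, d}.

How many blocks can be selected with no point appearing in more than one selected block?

4

C2, C6, C7, C9 are pairwise disjoint (C2={a,g}; C6={b,j}; C7={i,k}; C9={c,d}).
Every remaining block overlaps one of these, and no 5 of the listed blocks are pairwise disjoint, so 4 is the maximum.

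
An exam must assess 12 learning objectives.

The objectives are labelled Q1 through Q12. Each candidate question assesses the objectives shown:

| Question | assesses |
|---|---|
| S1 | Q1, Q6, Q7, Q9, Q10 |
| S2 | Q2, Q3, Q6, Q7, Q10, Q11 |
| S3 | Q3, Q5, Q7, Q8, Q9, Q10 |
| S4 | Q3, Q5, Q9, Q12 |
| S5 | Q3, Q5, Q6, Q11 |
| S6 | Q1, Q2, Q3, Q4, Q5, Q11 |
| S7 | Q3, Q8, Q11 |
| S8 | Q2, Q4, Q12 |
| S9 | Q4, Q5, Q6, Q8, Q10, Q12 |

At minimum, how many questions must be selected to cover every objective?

Take {S1, S6, S9}. Their union is {Q1, Q2, Q3, Q4, Q5, Q6, Q7, Q8, Q9, Q10, Q11, Q12}, which is all 12 objectives.
No 2 of the 9 questions cover everything (all 36 combinations miss at least one objective), so 3 is optimal.

3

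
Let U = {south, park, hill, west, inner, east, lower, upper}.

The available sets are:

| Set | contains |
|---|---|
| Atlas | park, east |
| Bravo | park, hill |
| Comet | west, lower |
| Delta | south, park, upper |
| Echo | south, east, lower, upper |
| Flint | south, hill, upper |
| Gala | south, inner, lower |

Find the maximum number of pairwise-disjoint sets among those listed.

3

Atlas, Comet, Flint are pairwise disjoint (Atlas={park,east}; Comet={west,lower}; Flint={south,hill,upper}).
Every remaining set overlaps one of these, and no 4 of the listed sets are pairwise disjoint, so 3 is the maximum.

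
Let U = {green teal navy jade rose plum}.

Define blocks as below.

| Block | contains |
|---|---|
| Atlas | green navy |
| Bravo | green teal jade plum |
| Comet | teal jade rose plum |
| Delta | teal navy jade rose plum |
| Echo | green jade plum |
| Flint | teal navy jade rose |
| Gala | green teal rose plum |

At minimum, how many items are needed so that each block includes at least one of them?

2

The 2 items {green, rose} hit every block.
The blocks Atlas, Comet are pairwise disjoint, so any hitting set needs a separate item for each — at least 2. Hence 2 is optimal.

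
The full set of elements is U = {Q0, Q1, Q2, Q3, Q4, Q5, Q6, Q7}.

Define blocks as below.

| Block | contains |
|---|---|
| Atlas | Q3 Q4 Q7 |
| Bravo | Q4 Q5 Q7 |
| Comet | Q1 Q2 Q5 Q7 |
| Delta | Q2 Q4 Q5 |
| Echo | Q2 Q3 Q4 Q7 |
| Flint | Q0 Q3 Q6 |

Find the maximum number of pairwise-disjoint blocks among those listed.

2

Bravo, Flint are pairwise disjoint (Bravo={Q4,Q5,Q7}; Flint={Q0,Q3,Q6}).
Every remaining block overlaps one of these, and no 3 of the listed blocks are pairwise disjoint, so 2 is the maximum.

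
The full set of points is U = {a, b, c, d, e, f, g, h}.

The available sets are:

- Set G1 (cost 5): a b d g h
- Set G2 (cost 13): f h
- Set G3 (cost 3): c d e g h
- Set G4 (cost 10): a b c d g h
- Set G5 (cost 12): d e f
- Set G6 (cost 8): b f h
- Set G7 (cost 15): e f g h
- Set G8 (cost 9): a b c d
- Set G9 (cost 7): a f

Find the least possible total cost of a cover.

15

G1, G3, G9 together cover every point (G1 ∪ G3 ∪ G9 = {a, b, c, d, e, f, g, h}); total cost 5 + 3 + 7 = 15.
No covering selection has total cost below 15.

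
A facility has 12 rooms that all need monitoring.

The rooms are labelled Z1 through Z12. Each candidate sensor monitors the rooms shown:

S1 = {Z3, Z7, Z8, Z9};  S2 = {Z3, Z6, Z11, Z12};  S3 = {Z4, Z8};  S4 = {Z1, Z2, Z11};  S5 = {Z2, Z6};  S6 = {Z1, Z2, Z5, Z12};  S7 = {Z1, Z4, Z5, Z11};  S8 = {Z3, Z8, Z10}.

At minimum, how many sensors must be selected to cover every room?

S1 and S5 and S6 and S7 and S8 together: S1 ∪ S5 ∪ S6 ∪ S7 ∪ S8 = {Z1, Z2, Z3, Z4, Z5, Z6, Z7, Z8, Z9, Z10, Z11, Z12} — every room is covered.
No 4 of the 8 sensors cover everything (all 70 combinations miss at least one room), so 5 is optimal.

5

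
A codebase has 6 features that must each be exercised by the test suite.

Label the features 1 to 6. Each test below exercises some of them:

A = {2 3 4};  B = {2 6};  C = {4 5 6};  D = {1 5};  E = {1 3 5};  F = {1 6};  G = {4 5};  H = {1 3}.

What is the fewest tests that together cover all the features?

3

B and C and H together: B ∪ C ∪ H = {1, 2, 3, 4, 5, 6} — every feature is covered.
No 2 of the 8 tests cover everything (all 28 combinations miss at least one feature), so 3 is optimal.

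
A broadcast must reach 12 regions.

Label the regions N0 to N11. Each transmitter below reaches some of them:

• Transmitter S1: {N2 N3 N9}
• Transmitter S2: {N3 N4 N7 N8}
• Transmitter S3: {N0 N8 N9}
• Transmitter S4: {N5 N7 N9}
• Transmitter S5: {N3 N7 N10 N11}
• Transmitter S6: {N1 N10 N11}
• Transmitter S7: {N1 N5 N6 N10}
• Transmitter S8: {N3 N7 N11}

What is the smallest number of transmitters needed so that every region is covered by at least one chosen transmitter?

Take {S1, S2, S3, S6, S7}. Their union is {N0, N1, N2, N3, N4, N5, N6, N7, N8, N9, N10, N11}, which is all 12 regions.
No 4 of the 8 transmitters cover everything (all 70 combinations miss at least one region), so 5 is optimal.

5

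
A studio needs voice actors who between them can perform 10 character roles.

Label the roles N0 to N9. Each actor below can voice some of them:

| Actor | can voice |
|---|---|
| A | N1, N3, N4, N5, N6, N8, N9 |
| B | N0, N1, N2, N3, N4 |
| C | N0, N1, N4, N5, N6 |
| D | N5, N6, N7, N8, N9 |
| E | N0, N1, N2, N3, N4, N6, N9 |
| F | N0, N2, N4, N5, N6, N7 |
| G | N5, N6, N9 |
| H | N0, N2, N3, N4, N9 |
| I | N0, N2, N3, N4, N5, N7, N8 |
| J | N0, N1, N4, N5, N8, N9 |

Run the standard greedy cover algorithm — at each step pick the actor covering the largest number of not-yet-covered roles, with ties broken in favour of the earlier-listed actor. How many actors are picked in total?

Greedy: pick A (covers 7 new) → pick F (covers 3 new). Total picks: 2.

2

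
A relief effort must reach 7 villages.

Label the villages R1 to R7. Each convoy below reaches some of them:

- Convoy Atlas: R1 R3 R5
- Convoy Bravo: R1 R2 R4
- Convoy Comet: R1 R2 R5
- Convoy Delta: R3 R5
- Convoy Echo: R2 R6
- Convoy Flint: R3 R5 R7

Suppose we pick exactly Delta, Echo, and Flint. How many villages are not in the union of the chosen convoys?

Union of Delta, Echo, Flint = {R2, R3, R5, R6, R7}.
Not covered: R1, R4 — 2 villages.

2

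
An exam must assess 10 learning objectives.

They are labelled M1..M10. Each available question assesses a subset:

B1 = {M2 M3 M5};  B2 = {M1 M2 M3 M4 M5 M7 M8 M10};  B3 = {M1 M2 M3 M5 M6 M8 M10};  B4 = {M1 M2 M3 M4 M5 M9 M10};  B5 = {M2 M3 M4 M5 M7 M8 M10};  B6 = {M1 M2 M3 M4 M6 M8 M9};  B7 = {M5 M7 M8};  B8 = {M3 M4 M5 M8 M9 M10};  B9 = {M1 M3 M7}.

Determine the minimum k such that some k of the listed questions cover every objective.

B2 and B6 together: B2 ∪ B6 = {M1, M2, M3, M4, M5, M6, M7, M8, M9, M10} — every objective is covered.
No single question has all 10 objectives (the largest, B2, has 8), so 2 is optimal.

2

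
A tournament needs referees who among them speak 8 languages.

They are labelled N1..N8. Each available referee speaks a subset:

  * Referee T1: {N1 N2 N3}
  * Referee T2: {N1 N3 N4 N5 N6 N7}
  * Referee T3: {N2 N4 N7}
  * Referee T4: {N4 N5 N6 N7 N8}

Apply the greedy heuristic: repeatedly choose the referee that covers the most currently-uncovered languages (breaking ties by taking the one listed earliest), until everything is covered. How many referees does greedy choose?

3

Greedy: pick T2 (covers 6 new) → pick T1 (covers 1 new) → pick T4 (covers 1 new). Total picks: 3.
(The true minimum cover uses only 2 referees, so greedy is not optimal here.)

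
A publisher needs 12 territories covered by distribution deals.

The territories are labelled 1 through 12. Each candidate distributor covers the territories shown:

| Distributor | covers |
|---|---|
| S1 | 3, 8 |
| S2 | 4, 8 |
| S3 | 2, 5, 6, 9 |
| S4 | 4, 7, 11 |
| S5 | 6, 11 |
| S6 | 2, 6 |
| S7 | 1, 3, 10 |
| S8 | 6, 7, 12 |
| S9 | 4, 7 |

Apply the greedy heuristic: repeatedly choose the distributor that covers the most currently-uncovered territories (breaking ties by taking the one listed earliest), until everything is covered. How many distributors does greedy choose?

5

Greedy: pick S3 (covers 4 new) → pick S4 (covers 3 new) → pick S7 (covers 3 new) → pick S1 (covers 1 new) → pick S8 (covers 1 new). Total picks: 5.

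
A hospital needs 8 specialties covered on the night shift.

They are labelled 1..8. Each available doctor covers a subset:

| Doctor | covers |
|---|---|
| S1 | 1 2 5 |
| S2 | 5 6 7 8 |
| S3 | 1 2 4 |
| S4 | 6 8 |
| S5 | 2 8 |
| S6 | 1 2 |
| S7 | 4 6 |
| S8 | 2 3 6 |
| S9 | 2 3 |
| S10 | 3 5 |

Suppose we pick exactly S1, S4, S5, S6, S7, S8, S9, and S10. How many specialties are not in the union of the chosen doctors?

1

Union of S1, S4, S5, S6, S7, S8, S9, S10 = {1, 2, 3, 4, 5, 6, 8}.
Not covered: 7 — 1 specialty.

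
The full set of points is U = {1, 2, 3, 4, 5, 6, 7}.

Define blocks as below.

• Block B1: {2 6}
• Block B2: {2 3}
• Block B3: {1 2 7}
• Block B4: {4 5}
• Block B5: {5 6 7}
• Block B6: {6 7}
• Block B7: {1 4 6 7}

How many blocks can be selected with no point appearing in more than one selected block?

3

B2, B4, B6 are pairwise disjoint (B2={2,3}; B4={4,5}; B6={6,7}).
Every remaining block overlaps one of these, and no 4 of the listed blocks are pairwise disjoint, so 3 is the maximum.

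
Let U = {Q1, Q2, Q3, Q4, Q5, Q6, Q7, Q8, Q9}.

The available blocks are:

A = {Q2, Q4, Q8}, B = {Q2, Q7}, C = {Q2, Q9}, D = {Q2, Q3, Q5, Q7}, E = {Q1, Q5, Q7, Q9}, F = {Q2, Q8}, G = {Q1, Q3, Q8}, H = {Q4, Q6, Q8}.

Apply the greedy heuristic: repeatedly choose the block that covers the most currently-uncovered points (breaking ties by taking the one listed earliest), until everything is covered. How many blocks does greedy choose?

Greedy: pick D (covers 4 new) → pick H (covers 3 new) → pick E (covers 2 new). Total picks: 3.

3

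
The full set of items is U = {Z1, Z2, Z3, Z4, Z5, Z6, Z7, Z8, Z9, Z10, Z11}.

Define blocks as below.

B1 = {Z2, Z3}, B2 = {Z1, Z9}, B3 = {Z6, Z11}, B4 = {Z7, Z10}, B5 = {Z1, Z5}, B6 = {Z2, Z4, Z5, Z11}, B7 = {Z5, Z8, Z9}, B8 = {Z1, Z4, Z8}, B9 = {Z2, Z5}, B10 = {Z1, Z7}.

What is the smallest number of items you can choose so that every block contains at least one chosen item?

5

Take H = {Z1, Z2, Z6, Z7, Z8}. Each listed block contains at least one of these, so H is a hitting set of size 5.
No choice of 4 items meets every block, so 5 is the minimum.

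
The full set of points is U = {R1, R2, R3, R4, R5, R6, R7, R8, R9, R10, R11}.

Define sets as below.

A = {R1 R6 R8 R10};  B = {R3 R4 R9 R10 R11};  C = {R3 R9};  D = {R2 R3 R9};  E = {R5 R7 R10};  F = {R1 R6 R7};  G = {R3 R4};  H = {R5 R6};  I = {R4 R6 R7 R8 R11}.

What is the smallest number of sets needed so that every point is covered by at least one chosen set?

4

A, D, H, and I cover everything between them: the union {R1, R2, R3, R4, R5, R6, R7, R8, R9, R10, R11} is all of U.
No 3 of the 9 sets cover everything (all 84 combinations miss at least one point), so 4 is optimal.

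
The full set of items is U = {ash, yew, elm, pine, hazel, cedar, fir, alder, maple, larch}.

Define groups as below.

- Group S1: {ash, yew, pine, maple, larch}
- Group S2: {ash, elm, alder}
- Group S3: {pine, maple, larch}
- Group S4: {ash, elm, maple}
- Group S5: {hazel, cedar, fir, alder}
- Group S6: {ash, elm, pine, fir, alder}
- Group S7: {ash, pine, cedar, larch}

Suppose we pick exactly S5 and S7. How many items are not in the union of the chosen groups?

Union of S5, S7 = {ash, pine, hazel, cedar, fir, alder, larch}.
Not covered: yew, elm, maple — 3 items.

3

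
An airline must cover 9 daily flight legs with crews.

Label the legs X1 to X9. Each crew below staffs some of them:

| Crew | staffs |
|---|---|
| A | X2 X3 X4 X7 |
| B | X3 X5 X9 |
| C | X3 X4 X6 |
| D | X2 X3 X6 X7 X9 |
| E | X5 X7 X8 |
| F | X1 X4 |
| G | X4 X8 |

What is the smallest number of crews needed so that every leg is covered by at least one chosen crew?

Take {D, E, F}. Their union is {X1, X2, X3, X4, X5, X6, X7, X8, X9}, which is all 9 legs.
Only F contains X1, so F is forced; the remaining 7 legs need at least 2 more crews (each remaining crew adds at most 5) — so at least 3 crews are needed, and 3 is optimal.

3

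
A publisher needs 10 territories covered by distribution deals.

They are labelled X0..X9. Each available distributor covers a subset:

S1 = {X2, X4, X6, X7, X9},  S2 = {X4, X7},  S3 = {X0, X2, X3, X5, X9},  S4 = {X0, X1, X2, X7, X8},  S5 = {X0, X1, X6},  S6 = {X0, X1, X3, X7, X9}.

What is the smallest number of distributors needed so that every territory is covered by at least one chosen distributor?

Take {S1, S3, S4}. Their union is {X0, X1, X2, X3, X4, X5, X6, X7, X8, X9}, which is all 10 territories.
Only S3 contains X5, so S3 is forced; the remaining 5 territories need at least 2 more distributors (each remaining distributor adds at most 3) — so at least 3 distributors are needed, and 3 is optimal.

3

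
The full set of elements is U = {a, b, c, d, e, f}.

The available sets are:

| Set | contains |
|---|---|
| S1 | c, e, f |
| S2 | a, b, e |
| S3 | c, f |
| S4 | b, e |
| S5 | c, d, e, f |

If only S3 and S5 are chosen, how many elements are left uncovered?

2

Union of S3, S5 = {c, d, e, f}.
Not covered: a, b — 2 elements.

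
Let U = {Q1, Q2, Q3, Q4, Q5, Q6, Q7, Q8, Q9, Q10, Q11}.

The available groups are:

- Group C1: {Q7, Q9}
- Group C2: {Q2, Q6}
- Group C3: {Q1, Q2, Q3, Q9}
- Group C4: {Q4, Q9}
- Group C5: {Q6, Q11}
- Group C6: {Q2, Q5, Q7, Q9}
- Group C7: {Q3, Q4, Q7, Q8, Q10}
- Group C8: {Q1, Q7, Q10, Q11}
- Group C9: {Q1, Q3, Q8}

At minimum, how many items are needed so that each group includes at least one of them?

4

The 4 items {Q1, Q6, Q8, Q9} hit every group.
No choice of 3 items meets every group, so 4 is the minimum.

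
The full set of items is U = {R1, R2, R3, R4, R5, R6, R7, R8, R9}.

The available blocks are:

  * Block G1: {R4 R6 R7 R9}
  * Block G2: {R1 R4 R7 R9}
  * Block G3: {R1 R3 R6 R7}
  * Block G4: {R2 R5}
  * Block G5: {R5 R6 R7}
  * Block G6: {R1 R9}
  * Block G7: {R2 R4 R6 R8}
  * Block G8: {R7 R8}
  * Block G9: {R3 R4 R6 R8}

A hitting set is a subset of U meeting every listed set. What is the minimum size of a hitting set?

The 4 items {R2, R3, R7, R9} hit every block.
No choice of 3 items meets every block, so 4 is the minimum.

4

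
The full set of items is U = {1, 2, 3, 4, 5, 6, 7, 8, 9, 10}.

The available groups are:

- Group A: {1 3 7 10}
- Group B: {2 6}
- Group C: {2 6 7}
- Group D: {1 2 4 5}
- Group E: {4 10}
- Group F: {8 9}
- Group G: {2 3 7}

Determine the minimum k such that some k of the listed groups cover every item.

A and B and D and F together: A ∪ B ∪ D ∪ F = {1, 2, 3, 4, 5, 6, 7, 8, 9, 10} — every item is covered.
No 3 of the 7 groups cover everything (all 35 combinations miss at least one item), so 4 is optimal.

4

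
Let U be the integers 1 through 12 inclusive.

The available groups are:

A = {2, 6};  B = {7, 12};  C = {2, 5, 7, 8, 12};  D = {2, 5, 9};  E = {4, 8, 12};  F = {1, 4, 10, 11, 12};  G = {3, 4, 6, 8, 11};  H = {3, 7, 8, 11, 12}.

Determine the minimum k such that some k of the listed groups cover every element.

A, D, F, and H cover everything between them: the union {1, 2, 3, 4, 5, 6, 7, 8, 9, 10, 11, 12} is all of U.
No 3 of the 8 groups cover everything (all 56 combinations miss at least one element), so 4 is optimal.

4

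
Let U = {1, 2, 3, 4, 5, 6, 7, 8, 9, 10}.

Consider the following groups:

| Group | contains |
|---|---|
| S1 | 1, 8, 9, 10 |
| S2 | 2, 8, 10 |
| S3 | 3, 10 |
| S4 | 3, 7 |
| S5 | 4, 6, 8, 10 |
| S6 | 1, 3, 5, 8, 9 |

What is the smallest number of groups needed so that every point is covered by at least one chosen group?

4

S2 and S4 and S5 and S6 together: S2 ∪ S4 ∪ S5 ∪ S6 = {1, 2, 3, 4, 5, 6, 7, 8, 9, 10} — every point is covered.
No 3 of the 6 groups cover everything (all 20 combinations miss at least one point), so 4 is optimal.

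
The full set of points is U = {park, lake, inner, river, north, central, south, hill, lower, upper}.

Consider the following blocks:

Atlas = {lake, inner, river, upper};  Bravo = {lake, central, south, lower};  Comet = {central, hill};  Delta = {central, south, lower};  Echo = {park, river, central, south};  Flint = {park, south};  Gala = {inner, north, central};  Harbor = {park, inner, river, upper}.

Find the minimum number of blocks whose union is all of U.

4

Take {Bravo, Comet, Gala, Harbor}. Their union is {park, lake, inner, river, north, central, south, hill, lower, upper}, which is all 10 points.
Only Gala contains north, so Gala is forced; the remaining 7 points need at least 3 more blocks (each remaining block adds at most 3) — so at least 4 blocks are needed, and 4 is optimal.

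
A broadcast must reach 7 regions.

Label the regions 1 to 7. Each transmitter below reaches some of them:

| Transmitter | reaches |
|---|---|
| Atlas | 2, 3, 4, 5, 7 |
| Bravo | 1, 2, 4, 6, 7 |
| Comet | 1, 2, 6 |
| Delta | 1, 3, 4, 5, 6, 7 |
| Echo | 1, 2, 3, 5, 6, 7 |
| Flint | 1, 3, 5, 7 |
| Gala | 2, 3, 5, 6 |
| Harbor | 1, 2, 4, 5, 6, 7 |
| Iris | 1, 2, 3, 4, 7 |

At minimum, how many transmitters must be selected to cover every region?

2

Gala and Harbor together: Gala ∪ Harbor = {1, 2, 3, 4, 5, 6, 7} — every region is covered.
No single transmitter has all 7 regions (the largest, Delta, has 6), so 2 is optimal.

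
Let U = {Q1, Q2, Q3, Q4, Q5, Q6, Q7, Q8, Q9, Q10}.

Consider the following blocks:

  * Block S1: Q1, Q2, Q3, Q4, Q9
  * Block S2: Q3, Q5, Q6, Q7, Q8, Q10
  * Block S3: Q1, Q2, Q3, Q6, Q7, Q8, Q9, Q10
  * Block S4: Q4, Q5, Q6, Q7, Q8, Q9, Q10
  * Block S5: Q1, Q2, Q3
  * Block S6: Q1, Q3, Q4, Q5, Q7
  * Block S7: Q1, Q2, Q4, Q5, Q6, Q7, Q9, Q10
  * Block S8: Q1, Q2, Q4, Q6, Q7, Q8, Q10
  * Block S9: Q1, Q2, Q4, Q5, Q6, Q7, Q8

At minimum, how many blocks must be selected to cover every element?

S4 and S5 cover everything between them: the union {Q1, Q2, Q3, Q4, Q5, Q6, Q7, Q8, Q9, Q10} is all of U.
No single block has all 10 elements (the largest, S3, has 8), so 2 is optimal.

2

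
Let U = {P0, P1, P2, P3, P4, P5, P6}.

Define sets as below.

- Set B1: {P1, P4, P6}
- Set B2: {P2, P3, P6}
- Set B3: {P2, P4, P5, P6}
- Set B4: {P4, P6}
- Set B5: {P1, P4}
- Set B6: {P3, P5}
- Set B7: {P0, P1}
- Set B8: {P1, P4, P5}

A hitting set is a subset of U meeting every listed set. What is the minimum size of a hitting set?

3

H = {P1, P3, P4} meets every set (each contains at least one member of H), and |H| = 3.
The sets B4, B6, B7 are pairwise disjoint, so any hitting set needs a separate element for each — at least 3. Hence 3 is optimal.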